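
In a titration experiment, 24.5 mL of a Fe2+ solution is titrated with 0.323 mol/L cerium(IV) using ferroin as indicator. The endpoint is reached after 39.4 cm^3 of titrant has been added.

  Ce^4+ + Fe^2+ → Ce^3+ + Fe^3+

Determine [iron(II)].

0.519 mol/L

n(Ce4+) = 0.0394 L × 0.323 mol/L = 0.0127 mol
n(Fe2+) = 0.0127 mol (1:1 mole ratio)
[Fe2+] = 0.0127 mol / 0.0245 L = 0.519 mol/L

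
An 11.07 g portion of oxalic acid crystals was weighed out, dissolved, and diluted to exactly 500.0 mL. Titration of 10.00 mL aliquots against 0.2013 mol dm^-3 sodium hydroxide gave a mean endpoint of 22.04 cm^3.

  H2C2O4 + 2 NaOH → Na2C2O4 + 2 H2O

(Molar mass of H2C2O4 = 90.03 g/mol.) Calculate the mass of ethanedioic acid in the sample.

n(NaOH) per titration = 0.02204 × 0.2013 = 4.437 × 10^-3 mol
From the 1:2 ratio, n(H2C2O4) in each aliquot = 1/2 × 4.437 × 10^-3 = 2.218 × 10^-3 mol
n(H2C2O4) in the whole flask = 2.218 × 10^-3 × 500.0/10.00 = 0.1109 mol
mass of H2C2O4 = 0.1109 × 90.03 = 9.986 g

9.986 g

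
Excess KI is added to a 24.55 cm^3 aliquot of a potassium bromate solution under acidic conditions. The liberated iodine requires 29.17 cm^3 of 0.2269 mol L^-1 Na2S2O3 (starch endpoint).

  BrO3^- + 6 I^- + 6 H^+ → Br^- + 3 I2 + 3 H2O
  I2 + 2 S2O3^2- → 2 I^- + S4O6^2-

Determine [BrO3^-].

0.04493 mol/L

n(S2O3^2-) = 0.02917 × 0.2269 = 6.619 × 10^-3 mol
n(I2) = n(S2O3^2-)/2 = 3.309 × 10^-3 mol
From the 1:3 ratio, n(BrO3^-) in the aliquot = 1/3 × 3.309 × 10^-3 = 1.103 × 10^-3 mol
[BrO3^-] = 1.103 × 10^-3 / 0.02455 = 0.04493 mol/L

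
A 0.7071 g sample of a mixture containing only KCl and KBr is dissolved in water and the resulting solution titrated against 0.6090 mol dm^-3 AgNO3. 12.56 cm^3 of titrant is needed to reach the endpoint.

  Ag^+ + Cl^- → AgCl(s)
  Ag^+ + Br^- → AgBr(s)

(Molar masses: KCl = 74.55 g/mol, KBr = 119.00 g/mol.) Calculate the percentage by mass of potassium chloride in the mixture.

48.18 %

n(AgNO3) = 0.01256 × 0.6090 = 7.649 × 10^-3 mol
Let x = n(KCl), y = n(KBr).
Titrant: 1x + 1y = 7.649 × 10^-3;  mass: 74.55x + 119.00y = 0.7071
Solving, x = 4.570 × 10^-3 mol, y = 3.079 × 10^-3 mol
mass of KCl = 4.570 × 10^-3 × 74.55 = 0.3407 g
% KCl = 0.3407 / 0.7071 × 100 = 48.18 %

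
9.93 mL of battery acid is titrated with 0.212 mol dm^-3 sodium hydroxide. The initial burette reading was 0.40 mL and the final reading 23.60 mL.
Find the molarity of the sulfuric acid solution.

H2SO4 + 2 NaOH → Na2SO4 + 2 H2O
n(NaOH) = 0.0232 L × 0.212 mol/L = 4.92 × 10^-3 mol
From the 1:2 mole ratio, n(H2SO4) = 1/2 × 4.92 × 10^-3 = 2.46 × 10^-3 mol
[H2SO4] = 2.46 × 10^-3 mol / 0.00993 L = 0.248 mol/L

0.248 mol/L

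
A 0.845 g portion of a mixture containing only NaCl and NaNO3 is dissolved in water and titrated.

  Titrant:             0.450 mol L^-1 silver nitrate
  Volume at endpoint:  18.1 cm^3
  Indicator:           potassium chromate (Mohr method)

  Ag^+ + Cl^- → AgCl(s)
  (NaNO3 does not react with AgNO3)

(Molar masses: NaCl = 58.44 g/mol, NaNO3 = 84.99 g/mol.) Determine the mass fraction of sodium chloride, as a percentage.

n(AgNO3) = 0.0181 × 0.450 = 8.15 × 10^-3 mol
Let x = n(NaCl), y = n(NaNO3).
Titrant: 1x = 8.15 × 10^-3;  mass: 58.44x + 84.99y = 0.845
Solving, x = 8.15 × 10^-3 mol, y = 4.34 × 10^-3 mol
mass of NaCl = 8.15 × 10^-3 × 58.44 = 0.476 g
% NaCl = 0.476 / 0.845 × 100 = 56.3 %

56.3 %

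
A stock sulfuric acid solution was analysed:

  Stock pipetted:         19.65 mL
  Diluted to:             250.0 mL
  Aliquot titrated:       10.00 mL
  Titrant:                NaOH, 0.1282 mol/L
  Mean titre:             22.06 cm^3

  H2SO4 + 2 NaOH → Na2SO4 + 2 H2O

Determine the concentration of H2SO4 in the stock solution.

n(NaOH) = 0.02206 × 0.1282 = 2.828 × 10^-3 mol
From the 1:2 ratio, n(H2SO4) in the aliquot = 1/2 × 2.828 × 10^-3 = 1.414 × 10^-3 mol
[H2SO4]_dilute = 1.414 × 10^-3 / 0.01000 = 0.1414 mol/L
Dilution factor = 250.0 / 19.65 = 12.72
[H2SO4]_stock = 0.1414 × 12.72 = 1.799 mol/L

1.799 mol/L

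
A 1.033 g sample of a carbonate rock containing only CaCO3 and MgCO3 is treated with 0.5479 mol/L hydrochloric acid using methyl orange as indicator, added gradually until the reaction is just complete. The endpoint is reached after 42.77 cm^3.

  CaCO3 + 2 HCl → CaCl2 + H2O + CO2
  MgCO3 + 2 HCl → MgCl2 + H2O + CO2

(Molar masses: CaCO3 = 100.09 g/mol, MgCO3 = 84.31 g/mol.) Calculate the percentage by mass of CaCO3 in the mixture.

n(HCl) = 0.04277 × 0.5479 = 0.02343 mol
Let x = n(CaCO3), y = n(MgCO3).
Titrant: 2x + 2y = 0.02343;  mass: 100.09x + 84.31y = 1.033
Solving, x = 2.861 × 10^-3 mol, y = 8.855 × 10^-3 mol
mass of CaCO3 = 2.861 × 10^-3 × 100.09 = 0.2864 g
% CaCO3 = 0.2864 / 1.033 × 100 = 27.72 %

27.72 %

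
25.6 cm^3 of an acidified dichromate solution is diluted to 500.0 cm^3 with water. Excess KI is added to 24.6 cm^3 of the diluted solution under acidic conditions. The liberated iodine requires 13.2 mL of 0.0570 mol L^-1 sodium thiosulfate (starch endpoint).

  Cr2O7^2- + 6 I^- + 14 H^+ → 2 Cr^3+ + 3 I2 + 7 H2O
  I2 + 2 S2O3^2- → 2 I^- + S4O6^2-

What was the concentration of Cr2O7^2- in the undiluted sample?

0.0996 mol/L

n(S2O3^2-) = 0.0132 × 0.0570 = 7.52 × 10^-4 mol
n(I2) = n(S2O3^2-)/2 = 3.76 × 10^-4 mol
From the 1:3 ratio, n(Cr2O7^2-) in the aliquot = 1/3 × 3.76 × 10^-4 = 1.25 × 10^-4 mol
[Cr2O7^2-]_dilute = 1.25 × 10^-4 / 0.0246 = 0.00510 mol/L
[Cr2O7^2-]_original = 0.00510 × 500.0/25.6 = 0.0996 mol/L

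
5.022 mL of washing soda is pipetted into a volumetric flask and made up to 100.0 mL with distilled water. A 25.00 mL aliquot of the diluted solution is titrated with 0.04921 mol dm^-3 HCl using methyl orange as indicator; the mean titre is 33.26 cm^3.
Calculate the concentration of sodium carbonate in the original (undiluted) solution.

0.6518 mol/L

Na2CO3 + 2 HCl → 2 NaCl + H2O + CO2
n(HCl) = 0.03326 × 0.04921 = 1.637 × 10^-3 mol
From the 1:2 ratio, n(Na2CO3) in the aliquot = 1/2 × 1.637 × 10^-3 = 8.184 × 10^-4 mol
[Na2CO3]_dilute = 8.184 × 10^-4 / 0.02500 = 0.03273 mol/L
Dilution factor = 100.0 / 5.022 = 19.91
[Na2CO3]_stock = 0.03273 × 19.91 = 0.6518 mol/L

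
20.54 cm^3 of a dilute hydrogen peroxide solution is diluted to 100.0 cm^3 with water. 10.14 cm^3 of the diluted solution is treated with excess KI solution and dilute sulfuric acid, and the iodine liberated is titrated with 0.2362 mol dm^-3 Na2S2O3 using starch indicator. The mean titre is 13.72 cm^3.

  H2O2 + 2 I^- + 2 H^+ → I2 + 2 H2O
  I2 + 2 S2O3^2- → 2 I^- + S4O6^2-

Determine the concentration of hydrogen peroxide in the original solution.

n(S2O3^2-) = 0.01372 × 0.2362 = 3.241 × 10^-3 mol
n(I2) = n(S2O3^2-)/2 = 1.620 × 10^-3 mol
n(H2O2) in the aliquot = 1.620 × 10^-3 mol (1:1 ratio)
[H2O2]_dilute = 1.620 × 10^-3 / 0.01014 = 0.1598 mol/L
[H2O2]_original = 0.1598 × 100.0/20.54 = 0.7780 mol/L

0.7780 mol/L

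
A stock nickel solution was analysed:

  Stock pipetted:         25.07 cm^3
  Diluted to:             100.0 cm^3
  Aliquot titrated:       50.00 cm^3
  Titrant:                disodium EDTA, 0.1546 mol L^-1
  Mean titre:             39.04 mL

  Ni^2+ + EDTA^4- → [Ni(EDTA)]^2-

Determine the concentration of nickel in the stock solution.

n(EDTA) = 0.03904 × 0.1546 = 6.036 × 10^-3 mol
n(Ni2+) in the aliquot = 6.036 × 10^-3 mol (1:1 ratio)
[Ni2+]_dilute = 6.036 × 10^-3 / 0.05000 = 0.1207 mol/L
Dilution factor = 100.0 / 25.07 = 3.989
[Ni2+]_stock = 0.1207 × 3.989 = 0.4815 mol/L

0.4815 mol/L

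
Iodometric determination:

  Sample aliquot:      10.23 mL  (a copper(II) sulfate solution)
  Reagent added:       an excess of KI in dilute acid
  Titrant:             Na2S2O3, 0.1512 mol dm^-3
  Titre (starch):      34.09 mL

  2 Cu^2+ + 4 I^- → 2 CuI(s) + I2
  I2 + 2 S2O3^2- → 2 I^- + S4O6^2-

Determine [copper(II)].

n(S2O3^2-) = 0.03409 × 0.1512 = 5.154 × 10^-3 mol
n(I2) = n(S2O3^2-)/2 = 2.577 × 10^-3 mol
From the 2:1 ratio, n(Cu2+) in the aliquot = 2/1 × 2.577 × 10^-3 = 5.154 × 10^-3 mol
[Cu2+] = 5.154 × 10^-3 / 0.01023 = 0.5039 mol/L

0.5039 mol/L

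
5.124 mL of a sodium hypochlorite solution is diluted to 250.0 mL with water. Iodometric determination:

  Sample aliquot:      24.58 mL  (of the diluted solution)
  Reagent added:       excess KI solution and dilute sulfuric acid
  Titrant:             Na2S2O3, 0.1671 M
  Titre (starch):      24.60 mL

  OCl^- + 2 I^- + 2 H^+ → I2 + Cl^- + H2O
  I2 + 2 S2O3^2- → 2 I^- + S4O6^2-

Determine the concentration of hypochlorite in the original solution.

n(S2O3^2-) = 0.02460 × 0.1671 = 4.111 × 10^-3 mol
n(I2) = n(S2O3^2-)/2 = 2.055 × 10^-3 mol
n(OCl^-) in the aliquot = 2.055 × 10^-3 mol (1:1 ratio)
[OCl^-]_dilute = 2.055 × 10^-3 / 0.02458 = 0.08362 mol/L
[OCl^-]_original = 0.08362 × 250.0/5.124 = 4.080 mol/L

4.080 M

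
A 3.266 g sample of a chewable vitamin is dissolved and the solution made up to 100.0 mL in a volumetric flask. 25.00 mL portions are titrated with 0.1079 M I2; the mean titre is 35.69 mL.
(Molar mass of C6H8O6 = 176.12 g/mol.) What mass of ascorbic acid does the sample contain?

2.713 g

C6H8O6 + I2 → C6H6O6 + 2 HI
n(I2) per titration = 0.03569 × 0.1079 = 3.851 × 10^-3 mol
n(C6H8O6) in each aliquot = 3.851 × 10^-3 mol (1:1 ratio)
n(C6H8O6) in the whole flask = 3.851 × 10^-3 × 100.0/25.00 = 0.01540 mol
mass of C6H8O6 = 0.01540 × 176.12 = 2.713 g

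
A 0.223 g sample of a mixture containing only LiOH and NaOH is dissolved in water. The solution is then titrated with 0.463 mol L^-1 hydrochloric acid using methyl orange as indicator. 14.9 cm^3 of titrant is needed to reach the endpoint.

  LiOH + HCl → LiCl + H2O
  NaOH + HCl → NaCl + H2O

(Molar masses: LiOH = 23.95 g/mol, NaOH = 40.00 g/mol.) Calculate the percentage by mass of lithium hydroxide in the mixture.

n(HCl) = 0.0149 × 0.463 = 6.90 × 10^-3 mol
Let x = n(LiOH), y = n(NaOH).
Titrant: 1x + 1y = 6.90 × 10^-3;  mass: 23.95x + 40.00y = 0.223
Solving, x = 3.30 × 10^-3 mol, y = 3.60 × 10^-3 mol
mass of LiOH = 3.30 × 10^-3 × 23.95 = 0.0790 g
% LiOH = 0.0790 / 0.223 × 100 = 35.4 %

35.4 %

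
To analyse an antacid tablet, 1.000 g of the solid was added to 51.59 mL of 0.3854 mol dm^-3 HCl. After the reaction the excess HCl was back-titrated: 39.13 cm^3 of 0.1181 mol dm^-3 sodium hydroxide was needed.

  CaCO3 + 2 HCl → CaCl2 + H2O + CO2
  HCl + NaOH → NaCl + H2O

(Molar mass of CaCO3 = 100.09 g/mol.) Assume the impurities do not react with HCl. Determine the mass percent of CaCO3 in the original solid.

76.38 %

n(HCl) added = 0.05159 × 0.3854 = 0.01988 mol
n(NaOH) used in back-titration = 0.03913 × 0.1181 = 4.621 × 10^-3 mol
n(HCl) left over = 4.621 × 10^-3 mol (1:1 ratio)
n(HCl) consumed by analyte = 0.01988 − 4.621 × 10^-3 = 0.01526 mol
From the 1:2 ratio, n(CaCO3) = 1/2 × 0.01526 = 7.631 × 10^-3 mol
mass of CaCO3 = 7.631 × 10^-3 × 100.09 = 0.7638 g
% CaCO3 = 0.7638 / 1.000 × 100 = 76.38 %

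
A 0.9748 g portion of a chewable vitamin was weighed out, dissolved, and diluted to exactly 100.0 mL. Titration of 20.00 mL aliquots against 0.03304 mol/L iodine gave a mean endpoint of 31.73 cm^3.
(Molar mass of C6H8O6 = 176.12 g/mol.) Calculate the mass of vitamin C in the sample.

0.9232 g

C6H8O6 + I2 → C6H6O6 + 2 HI
n(I2) per titration = 0.03173 × 0.03304 = 1.048 × 10^-3 mol
n(C6H8O6) in each aliquot = 1.048 × 10^-3 mol (1:1 ratio)
n(C6H8O6) in the whole flask = 1.048 × 10^-3 × 100.0/20.00 = 5.242 × 10^-3 mol
mass of C6H8O6 = 5.242 × 10^-3 × 176.12 = 0.9232 g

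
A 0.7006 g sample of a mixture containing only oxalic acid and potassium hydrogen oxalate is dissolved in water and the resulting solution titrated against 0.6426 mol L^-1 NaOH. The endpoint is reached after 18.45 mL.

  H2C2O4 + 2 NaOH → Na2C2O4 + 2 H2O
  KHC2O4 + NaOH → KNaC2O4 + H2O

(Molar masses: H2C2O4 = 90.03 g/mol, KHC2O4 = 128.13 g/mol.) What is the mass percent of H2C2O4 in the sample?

n(NaOH) = 0.01845 × 0.6426 = 0.01186 mol
Let x = n(H2C2O4), y = n(KHC2O4).
Titrant: 2x + 1y = 0.01186;  mass: 90.03x + 128.13y = 0.7006
Solving, x = 4.924 × 10^-3 mol, y = 2.008 × 10^-3 mol
mass of H2C2O4 = 4.924 × 10^-3 × 90.03 = 0.4433 g
% H2C2O4 = 0.4433 / 0.7006 × 100 = 63.27 %

63.27 %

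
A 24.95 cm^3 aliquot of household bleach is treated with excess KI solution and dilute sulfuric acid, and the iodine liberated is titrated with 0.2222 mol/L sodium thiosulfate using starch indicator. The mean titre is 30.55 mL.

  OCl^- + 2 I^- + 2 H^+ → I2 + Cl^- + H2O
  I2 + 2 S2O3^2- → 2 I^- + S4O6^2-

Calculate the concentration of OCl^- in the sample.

0.1360 mol/L

n(S2O3^2-) = 0.03055 × 0.2222 = 6.788 × 10^-3 mol
n(I2) = n(S2O3^2-)/2 = 3.394 × 10^-3 mol
n(OCl^-) in the aliquot = 3.394 × 10^-3 mol (1:1 ratio)
[OCl^-] = 3.394 × 10^-3 / 0.02495 = 0.1360 mol/L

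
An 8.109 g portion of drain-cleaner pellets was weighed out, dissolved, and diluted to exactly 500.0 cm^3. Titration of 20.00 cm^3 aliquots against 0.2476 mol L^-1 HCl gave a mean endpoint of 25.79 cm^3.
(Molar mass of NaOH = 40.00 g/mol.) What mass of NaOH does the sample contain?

6.386 g

NaOH + HCl → NaCl + H2O
n(HCl) per titration = 0.02579 × 0.2476 = 6.386 × 10^-3 mol
n(NaOH) in each aliquot = 6.386 × 10^-3 mol (1:1 ratio)
n(NaOH) in the whole flask = 6.386 × 10^-3 × 500.0/20.00 = 0.1596 mol
mass of NaOH = 0.1596 × 40.00 = 6.386 g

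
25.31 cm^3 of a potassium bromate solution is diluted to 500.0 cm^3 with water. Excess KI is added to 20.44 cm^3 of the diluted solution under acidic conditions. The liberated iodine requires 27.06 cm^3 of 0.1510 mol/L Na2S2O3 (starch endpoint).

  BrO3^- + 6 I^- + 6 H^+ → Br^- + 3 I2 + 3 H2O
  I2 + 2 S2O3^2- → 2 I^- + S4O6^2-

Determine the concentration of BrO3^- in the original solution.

0.6582 mol/L

n(S2O3^2-) = 0.02706 × 0.1510 = 4.086 × 10^-3 mol
n(I2) = n(S2O3^2-)/2 = 2.043 × 10^-3 mol
From the 1:3 ratio, n(BrO3^-) in the aliquot = 1/3 × 2.043 × 10^-3 = 6.810 × 10^-4 mol
[BrO3^-]_dilute = 6.810 × 10^-4 / 0.02044 = 0.03332 mol/L
[BrO3^-]_original = 0.03332 × 500.0/25.31 = 0.6582 mol/L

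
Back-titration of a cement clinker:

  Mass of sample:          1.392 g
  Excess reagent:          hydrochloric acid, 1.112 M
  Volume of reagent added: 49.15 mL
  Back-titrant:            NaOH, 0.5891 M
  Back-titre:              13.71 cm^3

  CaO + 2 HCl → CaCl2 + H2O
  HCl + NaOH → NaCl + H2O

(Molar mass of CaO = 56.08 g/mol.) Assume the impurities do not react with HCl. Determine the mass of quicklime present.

1.306 g

n(HCl) added = 0.04915 × 1.112 = 0.05465 mol
n(NaOH) used in back-titration = 0.01371 × 0.5891 = 8.077 × 10^-3 mol
n(HCl) left over = 8.077 × 10^-3 mol (1:1 ratio)
n(HCl) consumed by analyte = 0.05465 − 8.077 × 10^-3 = 0.04658 mol
From the 1:2 ratio, n(CaO) = 1/2 × 0.04658 = 0.02329 mol
mass of CaO = 0.02329 × 56.08 = 1.306 g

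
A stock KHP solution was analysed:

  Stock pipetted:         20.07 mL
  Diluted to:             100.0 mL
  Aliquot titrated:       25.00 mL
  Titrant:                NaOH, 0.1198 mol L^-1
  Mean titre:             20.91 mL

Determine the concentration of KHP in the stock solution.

0.4993 mol/L

KHC8H4O4 + NaOH → KNaC8H4O4 + H2O
n(NaOH) = 0.02091 × 0.1198 = 2.505 × 10^-3 mol
n(KHC8H4O4) in the aliquot = 2.505 × 10^-3 mol (1:1 ratio)
[KHC8H4O4]_dilute = 2.505 × 10^-3 / 0.02500 = 0.1002 mol/L
Dilution factor = 100.0 / 20.07 = 4.983
[KHC8H4O4]_stock = 0.1002 × 4.983 = 0.4993 mol/L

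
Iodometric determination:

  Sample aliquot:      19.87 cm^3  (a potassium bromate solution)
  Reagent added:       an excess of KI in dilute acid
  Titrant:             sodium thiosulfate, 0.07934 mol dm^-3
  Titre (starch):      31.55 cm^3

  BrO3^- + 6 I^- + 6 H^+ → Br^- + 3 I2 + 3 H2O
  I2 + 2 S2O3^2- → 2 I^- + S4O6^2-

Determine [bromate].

n(S2O3^2-) = 0.03155 × 0.07934 = 2.503 × 10^-3 mol
n(I2) = n(S2O3^2-)/2 = 1.252 × 10^-3 mol
From the 1:3 ratio, n(BrO3^-) in the aliquot = 1/3 × 1.252 × 10^-3 = 4.172 × 10^-4 mol
[BrO3^-] = 4.172 × 10^-4 / 0.01987 = 0.02100 mol/L

0.02100 mol/L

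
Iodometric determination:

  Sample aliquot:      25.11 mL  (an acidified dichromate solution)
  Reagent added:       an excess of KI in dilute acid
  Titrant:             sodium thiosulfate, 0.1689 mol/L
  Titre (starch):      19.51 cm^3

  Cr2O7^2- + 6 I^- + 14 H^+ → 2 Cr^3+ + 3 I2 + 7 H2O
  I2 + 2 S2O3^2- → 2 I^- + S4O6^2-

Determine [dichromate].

n(S2O3^2-) = 0.01951 × 0.1689 = 3.295 × 10^-3 mol
n(I2) = n(S2O3^2-)/2 = 1.648 × 10^-3 mol
From the 1:3 ratio, n(Cr2O7^2-) in the aliquot = 1/3 × 1.648 × 10^-3 = 5.492 × 10^-4 mol
[Cr2O7^2-] = 5.492 × 10^-4 / 0.02511 = 0.02187 mol/L

0.02187 mol/L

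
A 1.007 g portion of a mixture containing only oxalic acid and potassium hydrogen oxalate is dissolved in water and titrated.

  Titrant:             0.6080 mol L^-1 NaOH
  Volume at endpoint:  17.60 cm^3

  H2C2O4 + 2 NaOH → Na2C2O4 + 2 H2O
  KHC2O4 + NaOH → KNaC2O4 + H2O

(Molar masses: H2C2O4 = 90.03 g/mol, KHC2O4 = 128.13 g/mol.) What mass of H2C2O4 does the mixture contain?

0.1972 g

n(NaOH) = 0.01760 × 0.6080 = 0.01070 mol
Let x = n(H2C2O4), y = n(KHC2O4).
Titrant: 2x + 1y = 0.01070;  mass: 90.03x + 128.13y = 1.007
Solving, x = 2.190 × 10^-3 mol, y = 6.320 × 10^-3 mol
mass of H2C2O4 = 2.190 × 10^-3 × 90.03 = 0.1972 g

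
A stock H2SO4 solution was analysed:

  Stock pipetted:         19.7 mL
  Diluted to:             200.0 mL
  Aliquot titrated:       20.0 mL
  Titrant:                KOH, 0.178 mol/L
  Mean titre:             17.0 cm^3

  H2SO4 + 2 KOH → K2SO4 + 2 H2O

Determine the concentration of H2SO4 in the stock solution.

n(KOH) = 0.0170 × 0.178 = 3.03 × 10^-3 mol
From the 1:2 ratio, n(H2SO4) in the aliquot = 1/2 × 3.03 × 10^-3 = 1.51 × 10^-3 mol
[H2SO4]_dilute = 1.51 × 10^-3 / 0.0200 = 0.0756 mol/L
Dilution factor = 200.0 / 19.7 = 10.15
[H2SO4]_stock = 0.0756 × 10.15 = 0.768 mol/L

0.768 mol/L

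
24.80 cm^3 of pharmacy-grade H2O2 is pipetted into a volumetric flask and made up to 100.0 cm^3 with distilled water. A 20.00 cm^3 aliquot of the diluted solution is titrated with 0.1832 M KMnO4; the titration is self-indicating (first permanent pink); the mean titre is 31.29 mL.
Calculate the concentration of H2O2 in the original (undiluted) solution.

2 MnO4^- + 5 H2O2 + 6 H^+ → 2 Mn^2+ + 5 O2 + 8 H2O
n(KMnO4) = 0.03129 × 0.1832 = 5.732 × 10^-3 mol
From the 5:2 ratio, n(H2O2) in the aliquot = 5/2 × 5.732 × 10^-3 = 0.01433 mol
[H2O2]_dilute = 0.01433 / 0.02000 = 0.7165 mol/L
Dilution factor = 100.0 / 24.80 = 4.032
[H2O2]_stock = 0.7165 × 4.032 = 2.889 mol/L

2.889 M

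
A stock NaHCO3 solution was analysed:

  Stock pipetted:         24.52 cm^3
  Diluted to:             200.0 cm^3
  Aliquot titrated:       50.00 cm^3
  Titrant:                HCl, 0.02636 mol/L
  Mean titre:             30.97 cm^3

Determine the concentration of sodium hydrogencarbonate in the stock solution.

0.1332 mol/L

NaHCO3 + HCl → NaCl + H2O + CO2
n(HCl) = 0.03097 × 0.02636 = 8.164 × 10^-4 mol
n(NaHCO3) in the aliquot = 8.164 × 10^-4 mol (1:1 ratio)
[NaHCO3]_dilute = 8.164 × 10^-4 / 0.05000 = 0.01633 mol/L
Dilution factor = 200.0 / 24.52 = 8.157
[NaHCO3]_stock = 0.01633 × 8.157 = 0.1332 mol/L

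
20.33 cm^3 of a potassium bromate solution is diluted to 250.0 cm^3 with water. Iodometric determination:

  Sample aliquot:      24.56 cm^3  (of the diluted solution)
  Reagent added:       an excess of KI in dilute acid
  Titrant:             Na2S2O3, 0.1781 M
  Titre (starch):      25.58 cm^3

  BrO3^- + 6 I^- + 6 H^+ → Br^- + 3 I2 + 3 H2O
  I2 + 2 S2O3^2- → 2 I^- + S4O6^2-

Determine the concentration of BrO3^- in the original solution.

n(S2O3^2-) = 0.02558 × 0.1781 = 4.556 × 10^-3 mol
n(I2) = n(S2O3^2-)/2 = 2.278 × 10^-3 mol
From the 1:3 ratio, n(BrO3^-) in the aliquot = 1/3 × 2.278 × 10^-3 = 7.593 × 10^-4 mol
[BrO3^-]_dilute = 7.593 × 10^-4 / 0.02456 = 0.03092 mol/L
[BrO3^-]_original = 0.03092 × 250.0/20.33 = 0.3802 mol/L

0.3802 M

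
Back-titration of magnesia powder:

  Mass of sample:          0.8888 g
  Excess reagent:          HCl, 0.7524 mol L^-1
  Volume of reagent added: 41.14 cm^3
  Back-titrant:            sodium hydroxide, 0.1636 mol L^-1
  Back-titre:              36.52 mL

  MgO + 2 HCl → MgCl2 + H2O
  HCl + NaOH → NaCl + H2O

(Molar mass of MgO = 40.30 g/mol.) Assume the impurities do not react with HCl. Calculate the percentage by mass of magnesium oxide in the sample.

56.63 %

n(HCl) added = 0.04114 × 0.7524 = 0.03095 mol
n(NaOH) used in back-titration = 0.03652 × 0.1636 = 5.975 × 10^-3 mol
n(HCl) left over = 5.975 × 10^-3 mol (1:1 ratio)
n(HCl) consumed by analyte = 0.03095 − 5.975 × 10^-3 = 0.02498 mol
From the 1:2 ratio, n(MgO) = 1/2 × 0.02498 = 0.01249 mol
mass of MgO = 0.01249 × 40.30 = 0.5033 g
% MgO = 0.5033 / 0.8888 × 100 = 56.63 %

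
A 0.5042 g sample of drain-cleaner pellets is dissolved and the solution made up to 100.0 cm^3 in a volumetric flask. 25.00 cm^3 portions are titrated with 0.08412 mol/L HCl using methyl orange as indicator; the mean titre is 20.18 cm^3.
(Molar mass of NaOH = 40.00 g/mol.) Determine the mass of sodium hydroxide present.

0.2716 g

NaOH + HCl → NaCl + H2O
n(HCl) per titration = 0.02018 × 0.08412 = 1.698 × 10^-3 mol
n(NaOH) in each aliquot = 1.698 × 10^-3 mol (1:1 ratio)
n(NaOH) in the whole flask = 1.698 × 10^-3 × 100.0/25.00 = 6.790 × 10^-3 mol
mass of NaOH = 6.790 × 10^-3 × 40.00 = 0.2716 g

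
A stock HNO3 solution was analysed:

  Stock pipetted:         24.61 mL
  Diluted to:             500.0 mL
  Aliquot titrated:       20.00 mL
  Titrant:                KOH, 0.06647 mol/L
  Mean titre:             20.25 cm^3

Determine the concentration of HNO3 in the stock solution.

HNO3 + KOH → KNO3 + H2O
n(KOH) = 0.02025 × 0.06647 = 1.346 × 10^-3 mol
n(HNO3) in the aliquot = 1.346 × 10^-3 mol (1:1 ratio)
[HNO3]_dilute = 1.346 × 10^-3 / 0.02000 = 0.06730 mol/L
Dilution factor = 500.0 / 24.61 = 20.32
[HNO3]_stock = 0.06730 × 20.32 = 1.367 mol/L

1.367 mol/L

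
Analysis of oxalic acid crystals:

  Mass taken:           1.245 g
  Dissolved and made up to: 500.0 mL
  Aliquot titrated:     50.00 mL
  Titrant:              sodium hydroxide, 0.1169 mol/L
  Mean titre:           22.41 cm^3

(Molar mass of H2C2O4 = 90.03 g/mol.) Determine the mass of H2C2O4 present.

1.179 g

H2C2O4 + 2 NaOH → Na2C2O4 + 2 H2O
n(NaOH) per titration = 0.02241 × 0.1169 = 2.620 × 10^-3 mol
From the 1:2 ratio, n(H2C2O4) in each aliquot = 1/2 × 2.620 × 10^-3 = 1.310 × 10^-3 mol
n(H2C2O4) in the whole flask = 1.310 × 10^-3 × 500.0/50.00 = 0.01310 mol
mass of H2C2O4 = 0.01310 × 90.03 = 1.179 g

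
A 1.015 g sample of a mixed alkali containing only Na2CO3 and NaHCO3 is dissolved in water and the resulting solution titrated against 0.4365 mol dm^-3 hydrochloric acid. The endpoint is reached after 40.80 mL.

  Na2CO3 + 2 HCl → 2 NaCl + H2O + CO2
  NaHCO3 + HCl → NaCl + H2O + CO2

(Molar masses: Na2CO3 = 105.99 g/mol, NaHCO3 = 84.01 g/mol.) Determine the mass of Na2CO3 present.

0.8221 g

n(HCl) = 0.04080 × 0.4365 = 0.01781 mol
Let x = n(Na2CO3), y = n(NaHCO3).
Titrant: 2x + 1y = 0.01781;  mass: 105.99x + 84.01y = 1.015
Solving, x = 7.757 × 10^-3 mol, y = 2.296 × 10^-3 mol
mass of Na2CO3 = 7.757 × 10^-3 × 105.99 = 0.8221 g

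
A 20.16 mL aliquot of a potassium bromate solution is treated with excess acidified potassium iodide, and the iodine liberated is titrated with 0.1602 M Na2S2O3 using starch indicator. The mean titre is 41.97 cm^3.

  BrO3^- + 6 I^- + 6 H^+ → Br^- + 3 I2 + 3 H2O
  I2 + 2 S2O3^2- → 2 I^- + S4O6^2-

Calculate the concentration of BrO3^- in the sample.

0.05559 M

n(S2O3^2-) = 0.04197 × 0.1602 = 6.724 × 10^-3 mol
n(I2) = n(S2O3^2-)/2 = 3.362 × 10^-3 mol
From the 1:3 ratio, n(BrO3^-) in the aliquot = 1/3 × 3.362 × 10^-3 = 1.121 × 10^-3 mol
[BrO3^-] = 1.121 × 10^-3 / 0.02016 = 0.05559 mol/L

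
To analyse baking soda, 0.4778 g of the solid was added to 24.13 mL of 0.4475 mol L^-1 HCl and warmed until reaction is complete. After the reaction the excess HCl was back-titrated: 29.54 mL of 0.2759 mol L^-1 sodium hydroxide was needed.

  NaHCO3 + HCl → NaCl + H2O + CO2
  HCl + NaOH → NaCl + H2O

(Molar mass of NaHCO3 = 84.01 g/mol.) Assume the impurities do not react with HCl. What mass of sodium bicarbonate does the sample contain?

n(HCl) added = 0.02413 × 0.4475 = 0.01080 mol
n(NaOH) used in back-titration = 0.02954 × 0.2759 = 8.150 × 10^-3 mol
n(HCl) left over = 8.150 × 10^-3 mol (1:1 ratio)
n(HCl) consumed by analyte = 0.01080 − 8.150 × 10^-3 = 2.648 × 10^-3 mol
n(NaHCO3) = 2.648 × 10^-3 mol (1:1 ratio)
mass of NaHCO3 = 2.648 × 10^-3 × 84.01 = 0.2225 g

0.2225 g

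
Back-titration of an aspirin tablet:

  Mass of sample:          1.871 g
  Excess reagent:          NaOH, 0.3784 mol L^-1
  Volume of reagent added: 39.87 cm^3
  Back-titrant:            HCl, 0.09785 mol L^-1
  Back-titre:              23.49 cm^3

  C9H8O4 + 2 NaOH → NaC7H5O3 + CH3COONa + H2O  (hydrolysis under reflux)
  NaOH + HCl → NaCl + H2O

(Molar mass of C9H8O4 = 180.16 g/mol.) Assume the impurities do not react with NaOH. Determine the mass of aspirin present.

n(NaOH) added = 0.03987 × 0.3784 = 0.01509 mol
n(HCl) used in back-titration = 0.02349 × 0.09785 = 2.298 × 10^-3 mol
n(NaOH) left over = 2.298 × 10^-3 mol (1:1 ratio)
n(NaOH) consumed by analyte = 0.01509 − 2.298 × 10^-3 = 0.01279 mol
From the 1:2 ratio, n(C9H8O4) = 1/2 × 0.01279 = 6.394 × 10^-3 mol
mass of C9H8O4 = 6.394 × 10^-3 × 180.16 = 1.152 g

1.152 g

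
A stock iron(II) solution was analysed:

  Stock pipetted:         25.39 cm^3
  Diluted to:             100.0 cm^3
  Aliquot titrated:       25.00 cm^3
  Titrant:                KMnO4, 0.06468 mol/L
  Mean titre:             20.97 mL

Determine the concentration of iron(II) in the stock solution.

MnO4^- + 5 Fe^2+ + 8 H^+ → Mn^2+ + 5 Fe^3+ + 4 H2O
n(KMnO4) = 0.02097 × 0.06468 = 1.356 × 10^-3 mol
From the 5:1 ratio, n(Fe2+) in the aliquot = 5/1 × 1.356 × 10^-3 = 6.782 × 10^-3 mol
[Fe2+]_dilute = 6.782 × 10^-3 / 0.02500 = 0.2713 mol/L
Dilution factor = 100.0 / 25.39 = 3.939
[Fe2+]_stock = 0.2713 × 3.939 = 1.068 mol/L

1.068 mol/L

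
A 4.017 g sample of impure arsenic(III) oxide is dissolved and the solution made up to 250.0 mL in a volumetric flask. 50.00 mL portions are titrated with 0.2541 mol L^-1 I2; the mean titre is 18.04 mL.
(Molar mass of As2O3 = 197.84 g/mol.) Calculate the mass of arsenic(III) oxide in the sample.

2.267 g

As2O3 + 2 I2 + 2 H2O → As2O5 + 4 HI
n(I2) per titration = 0.01804 × 0.2541 = 4.584 × 10^-3 mol
From the 1:2 ratio, n(As2O3) in each aliquot = 1/2 × 4.584 × 10^-3 = 2.292 × 10^-3 mol
n(As2O3) in the whole flask = 2.292 × 10^-3 × 250.0/50.00 = 0.01146 mol
mass of As2O3 = 0.01146 × 197.84 = 2.267 g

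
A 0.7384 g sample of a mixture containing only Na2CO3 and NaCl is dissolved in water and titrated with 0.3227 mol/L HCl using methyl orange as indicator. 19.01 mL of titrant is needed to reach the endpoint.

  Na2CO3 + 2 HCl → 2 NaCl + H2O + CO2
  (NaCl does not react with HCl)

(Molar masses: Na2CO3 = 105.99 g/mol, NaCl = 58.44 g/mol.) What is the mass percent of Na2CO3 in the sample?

44.03 %

n(HCl) = 0.01901 × 0.3227 = 6.135 × 10^-3 mol
Let x = n(Na2CO3), y = n(NaCl).
Titrant: 2x = 6.135 × 10^-3;  mass: 105.99x + 58.44y = 0.7384
Solving, x = 3.067 × 10^-3 mol, y = 7.072 × 10^-3 mol
mass of Na2CO3 = 3.067 × 10^-3 × 105.99 = 0.3251 g
% Na2CO3 = 0.3251 / 0.7384 × 100 = 44.03 %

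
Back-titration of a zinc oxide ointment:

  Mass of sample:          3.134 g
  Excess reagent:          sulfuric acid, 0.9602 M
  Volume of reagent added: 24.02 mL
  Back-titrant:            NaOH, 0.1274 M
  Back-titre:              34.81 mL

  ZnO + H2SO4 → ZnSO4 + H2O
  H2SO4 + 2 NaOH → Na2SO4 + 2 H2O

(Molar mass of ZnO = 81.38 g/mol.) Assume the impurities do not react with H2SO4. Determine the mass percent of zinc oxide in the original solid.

54.13 %

n(H2SO4) added = 0.02402 × 0.9602 = 0.02306 mol
n(NaOH) used in back-titration = 0.03481 × 0.1274 = 4.435 × 10^-3 mol
From the 1:2 ratio, n(H2SO4) left over = 1/2 × 4.435 × 10^-3 = 2.217 × 10^-3 mol
n(H2SO4) consumed by analyte = 0.02306 − 2.217 × 10^-3 = 0.02085 mol
n(ZnO) = 0.02085 mol (1:1 ratio)
mass of ZnO = 0.02085 × 81.38 = 1.696 g
% ZnO = 1.696 / 3.134 × 100 = 54.13 %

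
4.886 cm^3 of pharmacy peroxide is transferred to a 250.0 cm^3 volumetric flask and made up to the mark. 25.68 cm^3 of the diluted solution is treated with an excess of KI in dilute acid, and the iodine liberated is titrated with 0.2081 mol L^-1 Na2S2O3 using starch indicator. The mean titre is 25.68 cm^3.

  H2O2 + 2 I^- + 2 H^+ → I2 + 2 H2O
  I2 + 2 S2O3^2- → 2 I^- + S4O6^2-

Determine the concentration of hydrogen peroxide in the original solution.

n(S2O3^2-) = 0.02568 × 0.2081 = 5.344 × 10^-3 mol
n(I2) = n(S2O3^2-)/2 = 2.672 × 10^-3 mol
n(H2O2) in the aliquot = 2.672 × 10^-3 mol (1:1 ratio)
[H2O2]_dilute = 2.672 × 10^-3 / 0.02568 = 0.1041 mol/L
[H2O2]_original = 0.1041 × 250.0/4.886 = 5.324 mol/L

5.324 mol/L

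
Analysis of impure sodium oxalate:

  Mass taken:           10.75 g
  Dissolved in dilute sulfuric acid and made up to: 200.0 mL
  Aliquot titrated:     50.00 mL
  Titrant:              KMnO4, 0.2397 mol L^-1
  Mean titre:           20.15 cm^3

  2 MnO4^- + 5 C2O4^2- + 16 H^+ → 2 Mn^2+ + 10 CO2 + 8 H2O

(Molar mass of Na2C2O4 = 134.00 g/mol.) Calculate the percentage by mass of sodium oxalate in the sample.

n(KMnO4) per titration = 0.02015 × 0.2397 = 4.830 × 10^-3 mol
From the 5:2 ratio, n(Na2C2O4) in each aliquot = 5/2 × 4.830 × 10^-3 = 0.01207 mol
n(Na2C2O4) in the whole flask = 0.01207 × 200.0/50.00 = 0.04830 mol
mass of Na2C2O4 = 0.04830 × 134.00 = 6.472 g
% Na2C2O4 = 6.472 / 10.75 × 100 = 60.21 %

60.21 %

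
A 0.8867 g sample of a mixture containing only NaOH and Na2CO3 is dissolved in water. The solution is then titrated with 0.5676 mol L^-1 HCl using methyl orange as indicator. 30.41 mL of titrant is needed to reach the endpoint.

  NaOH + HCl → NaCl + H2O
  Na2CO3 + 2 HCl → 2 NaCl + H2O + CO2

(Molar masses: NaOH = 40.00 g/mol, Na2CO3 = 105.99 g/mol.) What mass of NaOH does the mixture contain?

0.08628 g

n(HCl) = 0.03041 × 0.5676 = 0.01726 mol
Let x = n(NaOH), y = n(Na2CO3).
Titrant: 1x + 2y = 0.01726;  mass: 40.00x + 105.99y = 0.8867
Solving, x = 2.157 × 10^-3 mol, y = 7.552 × 10^-3 mol
mass of NaOH = 2.157 × 10^-3 × 40.00 = 0.08628 g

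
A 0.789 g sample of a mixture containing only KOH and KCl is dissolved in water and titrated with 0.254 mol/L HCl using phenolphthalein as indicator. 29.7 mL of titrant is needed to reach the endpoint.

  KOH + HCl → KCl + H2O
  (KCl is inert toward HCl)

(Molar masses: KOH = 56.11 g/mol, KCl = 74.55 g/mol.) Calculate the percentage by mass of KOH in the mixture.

n(HCl) = 0.0297 × 0.254 = 7.54 × 10^-3 mol
Let x = n(KOH), y = n(KCl).
Titrant: 1x = 7.54 × 10^-3;  mass: 56.11x + 74.55y = 0.789
Solving, x = 7.54 × 10^-3 mol, y = 4.91 × 10^-3 mol
mass of KOH = 7.54 × 10^-3 × 56.11 = 0.423 g
% KOH = 0.423 / 0.789 × 100 = 53.6 %

53.6 %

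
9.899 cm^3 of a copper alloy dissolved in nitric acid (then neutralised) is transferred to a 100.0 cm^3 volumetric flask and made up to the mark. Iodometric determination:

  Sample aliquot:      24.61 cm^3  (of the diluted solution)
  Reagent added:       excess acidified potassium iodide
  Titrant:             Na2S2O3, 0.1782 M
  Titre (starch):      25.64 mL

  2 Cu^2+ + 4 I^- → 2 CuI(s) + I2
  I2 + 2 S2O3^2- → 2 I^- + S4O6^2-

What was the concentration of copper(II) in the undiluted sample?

n(S2O3^2-) = 0.02564 × 0.1782 = 4.569 × 10^-3 mol
n(I2) = n(S2O3^2-)/2 = 2.285 × 10^-3 mol
From the 2:1 ratio, n(Cu2+) in the aliquot = 2/1 × 2.285 × 10^-3 = 4.569 × 10^-3 mol
[Cu2+]_dilute = 4.569 × 10^-3 / 0.02461 = 0.1857 mol/L
[Cu2+]_original = 0.1857 × 100.0/9.899 = 1.876 mol/L

1.876 M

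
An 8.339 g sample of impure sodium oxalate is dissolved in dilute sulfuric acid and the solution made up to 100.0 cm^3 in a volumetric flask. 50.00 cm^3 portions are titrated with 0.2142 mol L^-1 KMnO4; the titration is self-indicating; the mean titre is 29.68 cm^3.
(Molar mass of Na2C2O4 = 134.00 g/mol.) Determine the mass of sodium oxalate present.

2 MnO4^- + 5 C2O4^2- + 16 H^+ → 2 Mn^2+ + 10 CO2 + 8 H2O
n(KMnO4) per titration = 0.02968 × 0.2142 = 6.357 × 10^-3 mol
From the 5:2 ratio, n(Na2C2O4) in each aliquot = 5/2 × 6.357 × 10^-3 = 0.01589 mol
n(Na2C2O4) in the whole flask = 0.01589 × 100.0/50.00 = 0.03179 mol
mass of Na2C2O4 = 0.03179 × 134.00 = 4.259 g

4.259 g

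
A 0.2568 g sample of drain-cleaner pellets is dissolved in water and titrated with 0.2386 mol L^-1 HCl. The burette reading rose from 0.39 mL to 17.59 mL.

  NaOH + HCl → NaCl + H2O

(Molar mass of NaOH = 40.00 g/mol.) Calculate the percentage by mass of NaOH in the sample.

63.92 %

n(HCl) = 0.01720 L × 0.2386 mol/L = 4.104 × 10^-3 mol
n(NaOH) = 4.104 × 10^-3 mol (1:1 ratio)
mass of NaOH = 4.104 × 10^-3 × 40.00 g/mol = 0.1642 g
% NaOH = 0.1642 / 0.2568 × 100 = 63.92 %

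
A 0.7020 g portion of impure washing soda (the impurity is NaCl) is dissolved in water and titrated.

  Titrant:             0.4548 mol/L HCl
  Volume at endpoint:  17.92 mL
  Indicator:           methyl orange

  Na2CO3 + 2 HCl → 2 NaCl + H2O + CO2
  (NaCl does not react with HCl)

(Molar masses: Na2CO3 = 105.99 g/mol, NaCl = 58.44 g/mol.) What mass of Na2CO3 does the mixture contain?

0.4319 g

n(HCl) = 0.01792 × 0.4548 = 8.150 × 10^-3 mol
Let x = n(Na2CO3), y = n(NaCl).
Titrant: 2x = 8.150 × 10^-3;  mass: 105.99x + 58.44y = 0.7020
Solving, x = 4.075 × 10^-3 mol, y = 4.622 × 10^-3 mol
mass of Na2CO3 = 4.075 × 10^-3 × 105.99 = 0.4319 g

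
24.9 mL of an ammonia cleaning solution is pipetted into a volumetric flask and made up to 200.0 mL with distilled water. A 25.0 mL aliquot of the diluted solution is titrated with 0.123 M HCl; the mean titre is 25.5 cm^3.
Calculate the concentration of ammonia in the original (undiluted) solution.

NH3 + HCl → NH4Cl
n(HCl) = 0.0255 × 0.123 = 3.14 × 10^-3 mol
n(NH3) in the aliquot = 3.14 × 10^-3 mol (1:1 ratio)
[NH3]_dilute = 3.14 × 10^-3 / 0.0250 = 0.125 mol/L
Dilution factor = 200.0 / 24.9 = 8.032
[NH3]_stock = 0.125 × 8.032 = 1.01 mol/L

1.01 M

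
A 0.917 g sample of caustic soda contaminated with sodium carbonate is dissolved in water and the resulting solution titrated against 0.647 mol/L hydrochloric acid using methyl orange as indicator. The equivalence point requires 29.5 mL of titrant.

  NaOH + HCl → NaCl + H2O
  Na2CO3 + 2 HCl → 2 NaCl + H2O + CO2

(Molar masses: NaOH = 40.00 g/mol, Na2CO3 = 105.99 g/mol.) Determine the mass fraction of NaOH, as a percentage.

n(HCl) = 0.0295 × 0.647 = 0.0191 mol
Let x = n(NaOH), y = n(Na2CO3).
Titrant: 1x + 2y = 0.0191;  mass: 40.00x + 105.99y = 0.917
Solving, x = 7.27 × 10^-3 mol, y = 5.91 × 10^-3 mol
mass of NaOH = 7.27 × 10^-3 × 40.00 = 0.291 g
% NaOH = 0.291 / 0.917 × 100 = 31.7 %

31.7 %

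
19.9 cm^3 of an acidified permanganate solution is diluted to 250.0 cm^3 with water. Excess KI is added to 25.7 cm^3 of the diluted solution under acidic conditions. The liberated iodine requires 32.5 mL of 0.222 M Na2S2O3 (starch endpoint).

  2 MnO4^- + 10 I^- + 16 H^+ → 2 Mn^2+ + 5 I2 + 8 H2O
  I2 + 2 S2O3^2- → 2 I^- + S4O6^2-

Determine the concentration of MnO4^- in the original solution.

n(S2O3^2-) = 0.0325 × 0.222 = 7.21 × 10^-3 mol
n(I2) = n(S2O3^2-)/2 = 3.61 × 10^-3 mol
From the 2:5 ratio, n(MnO4^-) in the aliquot = 2/5 × 3.61 × 10^-3 = 1.44 × 10^-3 mol
[MnO4^-]_dilute = 1.44 × 10^-3 / 0.0257 = 0.0561 mol/L
[MnO4^-]_original = 0.0561 × 250.0/19.9 = 0.705 mol/L

0.705 M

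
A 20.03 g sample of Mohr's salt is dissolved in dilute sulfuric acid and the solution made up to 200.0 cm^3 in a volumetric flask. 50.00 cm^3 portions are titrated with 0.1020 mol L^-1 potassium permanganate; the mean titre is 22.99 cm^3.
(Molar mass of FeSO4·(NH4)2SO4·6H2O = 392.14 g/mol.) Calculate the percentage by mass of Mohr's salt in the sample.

91.82 %

MnO4^- + 5 Fe^2+ + 8 H^+ → Mn^2+ + 5 Fe^3+ + 4 H2O
n(KMnO4) per titration = 0.02299 × 0.1020 = 2.345 × 10^-3 mol
From the 5:1 ratio, n(FeSO4·(NH4)2SO4·6H2O) in each aliquot = 5/1 × 2.345 × 10^-3 = 0.01172 mol
n(FeSO4·(NH4)2SO4·6H2O) in the whole flask = 0.01172 × 200.0/50.00 = 0.04690 mol
mass of FeSO4·(NH4)2SO4·6H2O = 0.04690 × 392.14 = 18.39 g
% FeSO4·(NH4)2SO4·6H2O = 18.39 / 20.03 × 100 = 91.82 %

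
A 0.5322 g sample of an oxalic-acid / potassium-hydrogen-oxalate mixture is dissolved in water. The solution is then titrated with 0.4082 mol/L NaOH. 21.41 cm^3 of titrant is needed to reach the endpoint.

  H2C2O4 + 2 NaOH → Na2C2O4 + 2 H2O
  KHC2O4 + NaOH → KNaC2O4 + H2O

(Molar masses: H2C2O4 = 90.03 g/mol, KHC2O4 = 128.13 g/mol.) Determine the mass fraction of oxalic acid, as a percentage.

n(NaOH) = 0.02141 × 0.4082 = 8.740 × 10^-3 mol
Let x = n(H2C2O4), y = n(KHC2O4).
Titrant: 2x + 1y = 8.740 × 10^-3;  mass: 90.03x + 128.13y = 0.5322
Solving, x = 3.535 × 10^-3 mol, y = 1.670 × 10^-3 mol
mass of H2C2O4 = 3.535 × 10^-3 × 90.03 = 0.3182 g
% H2C2O4 = 0.3182 / 0.5322 × 100 = 59.80 %

59.80 %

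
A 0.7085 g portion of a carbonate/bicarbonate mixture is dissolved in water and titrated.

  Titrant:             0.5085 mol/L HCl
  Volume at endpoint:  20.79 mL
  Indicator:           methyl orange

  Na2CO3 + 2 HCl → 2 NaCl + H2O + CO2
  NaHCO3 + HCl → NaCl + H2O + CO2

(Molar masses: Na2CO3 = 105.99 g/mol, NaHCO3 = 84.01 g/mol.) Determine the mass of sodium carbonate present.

0.3069 g

n(HCl) = 0.02079 × 0.5085 = 0.01057 mol
Let x = n(Na2CO3), y = n(NaHCO3).
Titrant: 2x + 1y = 0.01057;  mass: 105.99x + 84.01y = 0.7085
Solving, x = 2.896 × 10^-3 mol, y = 4.780 × 10^-3 mol
mass of Na2CO3 = 2.896 × 10^-3 × 105.99 = 0.3069 g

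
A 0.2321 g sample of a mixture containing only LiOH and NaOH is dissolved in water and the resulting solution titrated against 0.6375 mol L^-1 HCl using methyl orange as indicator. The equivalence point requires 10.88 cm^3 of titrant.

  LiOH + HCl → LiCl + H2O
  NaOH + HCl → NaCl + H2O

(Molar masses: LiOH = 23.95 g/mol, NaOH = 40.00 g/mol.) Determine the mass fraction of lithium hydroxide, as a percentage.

n(HCl) = 0.01088 × 0.6375 = 6.936 × 10^-3 mol
Let x = n(LiOH), y = n(NaOH).
Titrant: 1x + 1y = 6.936 × 10^-3;  mass: 23.95x + 40.00y = 0.2321
Solving, x = 2.825 × 10^-3 mol, y = 4.111 × 10^-3 mol
mass of LiOH = 2.825 × 10^-3 × 23.95 = 0.06766 g
% LiOH = 0.06766 / 0.2321 × 100 = 29.15 %

29.15 %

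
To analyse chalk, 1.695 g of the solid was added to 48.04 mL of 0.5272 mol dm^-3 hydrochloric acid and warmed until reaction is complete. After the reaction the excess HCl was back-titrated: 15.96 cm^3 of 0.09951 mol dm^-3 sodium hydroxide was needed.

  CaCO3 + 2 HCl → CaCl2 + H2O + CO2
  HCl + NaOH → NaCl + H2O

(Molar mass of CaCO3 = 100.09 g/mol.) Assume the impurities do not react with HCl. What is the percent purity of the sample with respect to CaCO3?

70.09 %

n(HCl) added = 0.04804 × 0.5272 = 0.02533 mol
n(NaOH) used in back-titration = 0.01596 × 0.09951 = 1.588 × 10^-3 mol
n(HCl) left over = 1.588 × 10^-3 mol (1:1 ratio)
n(HCl) consumed by analyte = 0.02533 − 1.588 × 10^-3 = 0.02374 mol
From the 1:2 ratio, n(CaCO3) = 1/2 × 0.02374 = 0.01187 mol
mass of CaCO3 = 0.01187 × 100.09 = 1.188 g
% CaCO3 = 1.188 / 1.695 × 100 = 70.09 %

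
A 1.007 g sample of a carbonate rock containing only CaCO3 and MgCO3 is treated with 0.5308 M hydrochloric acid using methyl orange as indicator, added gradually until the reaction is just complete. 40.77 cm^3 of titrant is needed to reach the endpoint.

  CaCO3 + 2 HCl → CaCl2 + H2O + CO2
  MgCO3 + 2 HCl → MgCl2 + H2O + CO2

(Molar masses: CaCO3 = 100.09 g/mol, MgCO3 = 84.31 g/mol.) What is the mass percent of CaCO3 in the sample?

n(HCl) = 0.04077 × 0.5308 = 0.02164 mol
Let x = n(CaCO3), y = n(MgCO3).
Titrant: 2x + 2y = 0.02164;  mass: 100.09x + 84.31y = 1.007
Solving, x = 6.004 × 10^-3 mol, y = 4.817 × 10^-3 mol
mass of CaCO3 = 6.004 × 10^-3 × 100.09 = 0.6009 g
% CaCO3 = 0.6009 / 1.007 × 100 = 59.67 %

59.67 %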